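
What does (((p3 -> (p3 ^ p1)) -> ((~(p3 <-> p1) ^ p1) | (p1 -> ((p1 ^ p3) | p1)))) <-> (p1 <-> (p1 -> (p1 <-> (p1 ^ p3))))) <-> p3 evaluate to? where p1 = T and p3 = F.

F

Substituting p1=T, p3=F:
p3 ^ p1 = F ^ T = T
p3 -> (p3 ^ p1) = F -> T = T
p3 <-> p1 = F <-> T = F
~(p3 <-> p1) = ~F = T
~(p3 <-> p1) ^ p1 = T ^ T = F
p1 ^ p3 = T ^ F = T
(p1 ^ p3) | p1 = T | T = T
p1 -> ((p1 ^ p3) | p1) = T -> T = T
(~(p3 <-> p1) ^ p1) | (p1 -> ((p1 ^ p3) | p1)) = F | T = T
(p3 -> (p3 ^ p1)) -> ((~(p3 <-> p1) ^ p1) | (p1 -> ((p1 ^ p3) | p1))) = T -> T = T
p1 ^ p3 = T ^ F = T
p1 <-> (p1 ^ p3) = T <-> T = T
p1 -> (p1 <-> (p1 ^ p3)) = T -> T = T
p1 <-> (p1 -> (p1 <-> (p1 ^ p3))) = T <-> T = T
((p3 -> (p3 ^ p1)) -> ((~(p3 <-> p1) ^ p1) | (p1 -> ((p1 ^ p3) | p1)))) <-> (p1 <-> (p1 -> (p1 <-> (p1 ^ p3)))) = T <-> T = T
(((p3 -> (p3 ^ p1)) -> ((~(p3 <-> p1) ^ p1) | (p1 -> ((p1 ^ p3) | p1)))) <-> (p1 <-> (p1 -> (p1 <-> (p1 ^ p3))))) <-> p3 = T <-> F = F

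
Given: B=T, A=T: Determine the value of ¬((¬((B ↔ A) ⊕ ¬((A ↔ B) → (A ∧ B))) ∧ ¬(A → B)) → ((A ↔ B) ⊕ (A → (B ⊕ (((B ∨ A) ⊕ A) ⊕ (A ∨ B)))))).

B ↔ A = T ↔ T = T
A ↔ B = T ↔ T = T
A ∧ B = T ∧ T = T
(A ↔ B) → (A ∧ B) = T → T = T
¬((A ↔ B) → (A ∧ B)) = ¬T = F
(B ↔ A) ⊕ ¬((A ↔ B) → (A ∧ B)) = T ⊕ F = T
¬((B ↔ A) ⊕ ¬((A ↔ B) → (A ∧ B))) = ¬T = F
A → B = T → T = T
¬(A → B) = ¬T = F
¬((B ↔ A) ⊕ ¬((A ↔ B) → (A ∧ B))) ∧ ¬(A → B) = F ∧ F = F
A ↔ B = T ↔ T = T
B ∨ A = T ∨ T = T
(B ∨ A) ⊕ A = T ⊕ T = F
A ∨ B = T ∨ T = T
((B ∨ A) ⊕ A) ⊕ (A ∨ B) = F ⊕ T = T
B ⊕ (((B ∨ A) ⊕ A) ⊕ (A ∨ B)) = T ⊕ T = F
A → (B ⊕ (((B ∨ A) ⊕ A) ⊕ (A ∨ B))) = T → F = F
(A ↔ B) ⊕ (A → (B ⊕ (((B ∨ A) ⊕ A) ⊕ (A ∨ B)))) = T ⊕ F = T
(¬((B ↔ A) ⊕ ¬((A ↔ B) → (A ∧ B))) ∧ ¬(A → B)) → ((A ↔ B) ⊕ (A → (B ⊕ (((B ∨ A) ⊕ A) ⊕ (A ∨ B))))) = F → T = T
¬((¬((B ↔ A) ⊕ ¬((A ↔ B) → (A ∧ B))) ∧ ¬(A → B)) → ((A ↔ B) ⊕ (A → (B ⊕ (((B ∨ A) ⊕ A) ⊕ (A ∨ B)))))) = ¬T = F

F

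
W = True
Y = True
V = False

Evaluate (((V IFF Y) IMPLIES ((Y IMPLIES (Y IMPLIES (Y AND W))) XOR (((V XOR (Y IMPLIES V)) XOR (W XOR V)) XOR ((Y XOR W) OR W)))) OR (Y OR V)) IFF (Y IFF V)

V IFF Y = False IFF True = False
Y AND W = True AND True = True
Y IMPLIES (Y AND W) = True IMPLIES True = True
Y IMPLIES (Y IMPLIES (Y AND W)) = True IMPLIES True = True
Y IMPLIES V = True IMPLIES False = False
V XOR (Y IMPLIES V) = False XOR False = False
W XOR V = True XOR False = True
(V XOR (Y IMPLIES V)) XOR (W XOR V) = False XOR True = True
Y XOR W = True XOR True = False
(Y XOR W) OR W = False OR True = True
((V XOR (Y IMPLIES V)) XOR (W XOR V)) XOR ((Y XOR W) OR W) = True XOR True = False
(Y IMPLIES (Y IMPLIES (Y AND W))) XOR (((V XOR (Y IMPLIES V)) XOR (W XOR V)) XOR ((Y XOR W) OR W)) = True XOR False = True
(V IFF Y) IMPLIES ((Y IMPLIES (Y IMPLIES (Y AND W))) XOR (((V XOR (Y IMPLIES V)) XOR (W XOR V)) XOR ((Y XOR W) OR W))) = False IMPLIES True = True
Y OR V = True OR False = True
((V IFF Y) IMPLIES ((Y IMPLIES (Y IMPLIES (Y AND W))) XOR (((V XOR (Y IMPLIES V)) XOR (W XOR V)) XOR ((Y XOR W) OR W)))) OR (Y OR V) = True OR True = True
Y IFF V = True IFF False = False
(((V IFF Y) IMPLIES ((Y IMPLIES (Y IMPLIES (Y AND W))) XOR (((V XOR (Y IMPLIES V)) XOR (W XOR V)) XOR ((Y XOR W) OR W)))) OR (Y OR V)) IFF (Y IFF V) = True IFF False = False

False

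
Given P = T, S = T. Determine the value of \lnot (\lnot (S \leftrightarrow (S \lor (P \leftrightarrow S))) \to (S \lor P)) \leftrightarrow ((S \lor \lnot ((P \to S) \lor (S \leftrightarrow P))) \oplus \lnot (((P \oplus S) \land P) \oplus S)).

F

P \leftrightarrow S = T \leftrightarrow T = T
S \lor (P \leftrightarrow S) = T \lor T = T
S \leftrightarrow (S \lor (P \leftrightarrow S)) = T \leftrightarrow T = T
\lnot (S \leftrightarrow (S \lor (P \leftrightarrow S))) = \lnot T = F
S \lor P = T \lor T = T
\lnot (S \leftrightarrow (S \lor (P \leftrightarrow S))) \to (S \lor P) = F \to T = T
\lnot (\lnot (S \leftrightarrow (S \lor (P \leftrightarrow S))) \to (S \lor P)) = \lnot T = F
P \to S = T \to T = T
S \leftrightarrow P = T \leftrightarrow T = T
(P \to S) \lor (S \leftrightarrow P) = T \lor T = T
\lnot ((P \to S) \lor (S \leftrightarrow P)) = \lnot T = F
S \lor \lnot ((P \to S) \lor (S \leftrightarrow P)) = T \lor F = T
P \oplus S = T \oplus T = F
(P \oplus S) \land P = F \land T = F
((P \oplus S) \land P) \oplus S = F \oplus T = T
\lnot (((P \oplus S) \land P) \oplus S) = \lnot T = F
(S \lor \lnot ((P \to S) \lor (S \leftrightarrow P))) \oplus \lnot (((P \oplus S) \land P) \oplus S) = T \oplus F = T
\lnot (\lnot (S \leftrightarrow (S \lor (P \leftrightarrow S))) \to (S \lor P)) \leftrightarrow ((S \lor \lnot ((P \to S) \lor (S \leftrightarrow P))) \oplus \lnot (((P \oplus S) \land P) \oplus S)) = F \leftrightarrow T = F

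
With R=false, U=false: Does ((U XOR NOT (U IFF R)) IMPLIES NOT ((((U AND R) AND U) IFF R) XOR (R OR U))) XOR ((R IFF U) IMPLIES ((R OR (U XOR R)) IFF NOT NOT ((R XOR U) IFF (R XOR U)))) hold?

true

U IFF R = false IFF false = true
NOT (U IFF R) = NOT true = false
U XOR NOT (U IFF R) = false XOR false = false
U AND R = false AND false = false
(U AND R) AND U = false AND false = false
((U AND R) AND U) IFF R = false IFF false = true
R OR U = false OR false = false
(((U AND R) AND U) IFF R) XOR (R OR U) = true XOR false = true
NOT ((((U AND R) AND U) IFF R) XOR (R OR U)) = NOT true = false
(U XOR NOT (U IFF R)) IMPLIES NOT ((((U AND R) AND U) IFF R) XOR (R OR U)) = false IMPLIES false = true
R IFF U = false IFF false = true
U XOR R = false XOR false = false
R OR (U XOR R) = false OR false = false
R XOR U = false XOR false = false
R XOR U = false XOR false = false
(R XOR U) IFF (R XOR U) = false IFF false = true
NOT ((R XOR U) IFF (R XOR U)) = NOT true = false
NOT NOT ((R XOR U) IFF (R XOR U)) = NOT false = true
(R OR (U XOR R)) IFF NOT NOT ((R XOR U) IFF (R XOR U)) = false IFF true = false
(R IFF U) IMPLIES ((R OR (U XOR R)) IFF NOT NOT ((R XOR U) IFF (R XOR U))) = true IMPLIES false = false
((U XOR NOT (U IFF R)) IMPLIES NOT ((((U AND R) AND U) IFF R) XOR (R OR U))) XOR ((R IFF U) IMPLIES ((R OR (U XOR R)) IFF NOT NOT ((R XOR U) IFF (R XOR U)))) = true XOR false = true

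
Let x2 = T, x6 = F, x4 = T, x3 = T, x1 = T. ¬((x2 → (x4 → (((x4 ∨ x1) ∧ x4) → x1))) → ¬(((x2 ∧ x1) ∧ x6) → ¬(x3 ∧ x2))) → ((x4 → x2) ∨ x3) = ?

x4 ∨ x1 = T ∨ T = T
(x4 ∨ x1) ∧ x4 = T ∧ T = T
((x4 ∨ x1) ∧ x4) → x1 = T → T = T
x4 → (((x4 ∨ x1) ∧ x4) → x1) = T → T = T
x2 → (x4 → (((x4 ∨ x1) ∧ x4) → x1)) = T → T = T
x2 ∧ x1 = T ∧ T = T
(x2 ∧ x1) ∧ x6 = T ∧ F = F
x3 ∧ x2 = T ∧ T = T
¬(x3 ∧ x2) = ¬T = F
((x2 ∧ x1) ∧ x6) → ¬(x3 ∧ x2) = F → F = T
¬(((x2 ∧ x1) ∧ x6) → ¬(x3 ∧ x2)) = ¬T = F
(x2 → (x4 → (((x4 ∨ x1) ∧ x4) → x1))) → ¬(((x2 ∧ x1) ∧ x6) → ¬(x3 ∧ x2)) = T → F = F
¬((x2 → (x4 → (((x4 ∨ x1) ∧ x4) → x1))) → ¬(((x2 ∧ x1) ∧ x6) → ¬(x3 ∧ x2))) = ¬F = T
x4 → x2 = T → T = T
(x4 → x2) ∨ x3 = T ∨ T = T
¬((x2 → (x4 → (((x4 ∨ x1) ∧ x4) → x1))) → ¬(((x2 ∧ x1) ∧ x6) → ¬(x3 ∧ x2))) → ((x4 → x2) ∨ x3) = T → T = T

T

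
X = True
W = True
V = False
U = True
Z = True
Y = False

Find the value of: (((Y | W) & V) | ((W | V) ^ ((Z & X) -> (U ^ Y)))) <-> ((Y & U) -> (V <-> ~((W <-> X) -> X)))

False

Substituting X=True, W=True, V=False, U=True, Z=True, Y=False:
Y | W = False | True = True
(Y | W) & V = True & False = False
W | V = True | False = True
Z & X = True & True = True
U ^ Y = True ^ False = True
(Z & X) -> (U ^ Y) = True -> True = True
(W | V) ^ ((Z & X) -> (U ^ Y)) = True ^ True = False
((Y | W) & V) | ((W | V) ^ ((Z & X) -> (U ^ Y))) = False | False = False
Y & U = False & True = False
W <-> X = True <-> True = True
(W <-> X) -> X = True -> True = True
~((W <-> X) -> X) = ~True = False
V <-> ~((W <-> X) -> X) = False <-> False = True
(Y & U) -> (V <-> ~((W <-> X) -> X)) = False -> True = True
(((Y | W) & V) | ((W | V) ^ ((Z & X) -> (U ^ Y)))) <-> ((Y & U) -> (V <-> ~((W <-> X) -> X))) = False <-> True = False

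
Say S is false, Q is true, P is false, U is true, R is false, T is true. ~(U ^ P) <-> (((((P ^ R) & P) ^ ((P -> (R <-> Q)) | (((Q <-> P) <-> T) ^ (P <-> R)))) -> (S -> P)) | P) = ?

0

U ^ P = 1 ^ 0 = 1
~(U ^ P) = ~1 = 0
P ^ R = 0 ^ 0 = 0
(P ^ R) & P = 0 & 0 = 0
R <-> Q = 0 <-> 1 = 0
P -> (R <-> Q) = 0 -> 0 = 1
Q <-> P = 1 <-> 0 = 0
(Q <-> P) <-> T = 0 <-> 1 = 0
P <-> R = 0 <-> 0 = 1
((Q <-> P) <-> T) ^ (P <-> R) = 0 ^ 1 = 1
(P -> (R <-> Q)) | (((Q <-> P) <-> T) ^ (P <-> R)) = 1 | 1 = 1
((P ^ R) & P) ^ ((P -> (R <-> Q)) | (((Q <-> P) <-> T) ^ (P <-> R))) = 0 ^ 1 = 1
S -> P = 0 -> 0 = 1
(((P ^ R) & P) ^ ((P -> (R <-> Q)) | (((Q <-> P) <-> T) ^ (P <-> R)))) -> (S -> P) = 1 -> 1 = 1
((((P ^ R) & P) ^ ((P -> (R <-> Q)) | (((Q <-> P) <-> T) ^ (P <-> R)))) -> (S -> P)) | P = 1 | 0 = 1
~(U ^ P) <-> (((((P ^ R) & P) ^ ((P -> (R <-> Q)) | (((Q <-> P) <-> T) ^ (P <-> R)))) -> (S -> P)) | P) = 0 <-> 1 = 0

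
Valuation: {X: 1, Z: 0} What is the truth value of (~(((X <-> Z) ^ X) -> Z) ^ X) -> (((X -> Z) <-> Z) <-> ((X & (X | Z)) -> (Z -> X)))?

1

Substituting X=1, Z=0:
X <-> Z = 1 <-> 0 = 0
(X <-> Z) ^ X = 0 ^ 1 = 1
((X <-> Z) ^ X) -> Z = 1 -> 0 = 0
~(((X <-> Z) ^ X) -> Z) = ~0 = 1
~(((X <-> Z) ^ X) -> Z) ^ X = 1 ^ 1 = 0
X -> Z = 1 -> 0 = 0
(X -> Z) <-> Z = 0 <-> 0 = 1
X | Z = 1 | 0 = 1
X & (X | Z) = 1 & 1 = 1
Z -> X = 0 -> 1 = 1
(X & (X | Z)) -> (Z -> X) = 1 -> 1 = 1
((X -> Z) <-> Z) <-> ((X & (X | Z)) -> (Z -> X)) = 1 <-> 1 = 1
(~(((X <-> Z) ^ X) -> Z) ^ X) -> (((X -> Z) <-> Z) <-> ((X & (X | Z)) -> (Z -> X))) = 0 -> 1 = 1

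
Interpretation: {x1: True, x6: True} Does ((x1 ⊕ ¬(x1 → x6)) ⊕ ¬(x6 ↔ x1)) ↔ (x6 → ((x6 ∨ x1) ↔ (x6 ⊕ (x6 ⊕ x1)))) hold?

x1 → x6 = True → True = True
¬(x1 → x6) = ¬True = False
x1 ⊕ ¬(x1 → x6) = True ⊕ False = True
x6 ↔ x1 = True ↔ True = True
¬(x6 ↔ x1) = ¬True = False
(x1 ⊕ ¬(x1 → x6)) ⊕ ¬(x6 ↔ x1) = True ⊕ False = True
x6 ∨ x1 = True ∨ True = True
x6 ⊕ x1 = True ⊕ True = False
x6 ⊕ (x6 ⊕ x1) = True ⊕ False = True
(x6 ∨ x1) ↔ (x6 ⊕ (x6 ⊕ x1)) = True ↔ True = True
x6 → ((x6 ∨ x1) ↔ (x6 ⊕ (x6 ⊕ x1))) = True → True = True
((x1 ⊕ ¬(x1 → x6)) ⊕ ¬(x6 ↔ x1)) ↔ (x6 → ((x6 ∨ x1) ↔ (x6 ⊕ (x6 ⊕ x1)))) = True ↔ True = True

True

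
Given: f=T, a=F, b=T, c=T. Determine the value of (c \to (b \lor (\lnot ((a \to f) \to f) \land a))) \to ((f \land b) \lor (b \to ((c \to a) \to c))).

a \to f = F \to T = T
(a \to f) \to f = T \to T = T
\lnot ((a \to f) \to f) = \lnot T = F
\lnot ((a \to f) \to f) \land a = F \land F = F
b \lor (\lnot ((a \to f) \to f) \land a) = T \lor F = T
c \to (b \lor (\lnot ((a \to f) \to f) \land a)) = T \to T = T
f \land b = T \land T = T
c \to a = T \to F = F
(c \to a) \to c = F \to T = T
b \to ((c \to a) \to c) = T \to T = T
(f \land b) \lor (b \to ((c \to a) \to c)) = T \lor T = T
(c \to (b \lor (\lnot ((a \to f) \to f) \land a))) \to ((f \land b) \lor (b \to ((c \to a) \to c))) = T \to T = T

T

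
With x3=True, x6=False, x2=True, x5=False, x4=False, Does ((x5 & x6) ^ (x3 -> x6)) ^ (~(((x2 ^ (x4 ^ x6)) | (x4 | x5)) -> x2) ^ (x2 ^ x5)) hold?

True

x5 & x6 = False & False = False
x3 -> x6 = True -> False = False
(x5 & x6) ^ (x3 -> x6) = False ^ False = False
x4 ^ x6 = False ^ False = False
x2 ^ (x4 ^ x6) = True ^ False = True
x4 | x5 = False | False = False
(x2 ^ (x4 ^ x6)) | (x4 | x5) = True | False = True
((x2 ^ (x4 ^ x6)) | (x4 | x5)) -> x2 = True -> True = True
~(((x2 ^ (x4 ^ x6)) | (x4 | x5)) -> x2) = ~True = False
x2 ^ x5 = True ^ False = True
~(((x2 ^ (x4 ^ x6)) | (x4 | x5)) -> x2) ^ (x2 ^ x5) = False ^ True = True
((x5 & x6) ^ (x3 -> x6)) ^ (~(((x2 ^ (x4 ^ x6)) | (x4 | x5)) -> x2) ^ (x2 ^ x5)) = False ^ True = True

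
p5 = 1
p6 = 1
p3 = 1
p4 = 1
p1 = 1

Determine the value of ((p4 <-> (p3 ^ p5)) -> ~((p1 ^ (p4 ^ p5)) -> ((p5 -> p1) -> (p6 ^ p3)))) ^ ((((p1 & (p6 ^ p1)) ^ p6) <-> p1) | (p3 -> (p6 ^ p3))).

0

p3 ^ p5 = 1 ^ 1 = 0
p4 <-> (p3 ^ p5) = 1 <-> 0 = 0
p4 ^ p5 = 1 ^ 1 = 0
p1 ^ (p4 ^ p5) = 1 ^ 0 = 1
p5 -> p1 = 1 -> 1 = 1
p6 ^ p3 = 1 ^ 1 = 0
(p5 -> p1) -> (p6 ^ p3) = 1 -> 0 = 0
(p1 ^ (p4 ^ p5)) -> ((p5 -> p1) -> (p6 ^ p3)) = 1 -> 0 = 0
~((p1 ^ (p4 ^ p5)) -> ((p5 -> p1) -> (p6 ^ p3))) = ~0 = 1
(p4 <-> (p3 ^ p5)) -> ~((p1 ^ (p4 ^ p5)) -> ((p5 -> p1) -> (p6 ^ p3))) = 0 -> 1 = 1
p6 ^ p1 = 1 ^ 1 = 0
p1 & (p6 ^ p1) = 1 & 0 = 0
(p1 & (p6 ^ p1)) ^ p6 = 0 ^ 1 = 1
((p1 & (p6 ^ p1)) ^ p6) <-> p1 = 1 <-> 1 = 1
p6 ^ p3 = 1 ^ 1 = 0
p3 -> (p6 ^ p3) = 1 -> 0 = 0
(((p1 & (p6 ^ p1)) ^ p6) <-> p1) | (p3 -> (p6 ^ p3)) = 1 | 0 = 1
((p4 <-> (p3 ^ p5)) -> ~((p1 ^ (p4 ^ p5)) -> ((p5 -> p1) -> (p6 ^ p3)))) ^ ((((p1 & (p6 ^ p1)) ^ p6) <-> p1) | (p3 -> (p6 ^ p3))) = 1 ^ 1 = 0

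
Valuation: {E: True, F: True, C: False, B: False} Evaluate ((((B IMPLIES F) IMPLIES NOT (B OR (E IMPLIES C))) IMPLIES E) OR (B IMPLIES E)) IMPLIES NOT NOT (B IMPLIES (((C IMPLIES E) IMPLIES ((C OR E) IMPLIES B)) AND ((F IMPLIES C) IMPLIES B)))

True

B IMPLIES F = False IMPLIES True = True
E IMPLIES C = True IMPLIES False = False
B OR (E IMPLIES C) = False OR False = False
NOT (B OR (E IMPLIES C)) = NOT False = True
(B IMPLIES F) IMPLIES NOT (B OR (E IMPLIES C)) = True IMPLIES True = True
((B IMPLIES F) IMPLIES NOT (B OR (E IMPLIES C))) IMPLIES E = True IMPLIES True = True
B IMPLIES E = False IMPLIES True = True
(((B IMPLIES F) IMPLIES NOT (B OR (E IMPLIES C))) IMPLIES E) OR (B IMPLIES E) = True OR True = True
C IMPLIES E = False IMPLIES True = True
C OR E = False OR True = True
(C OR E) IMPLIES B = True IMPLIES False = False
(C IMPLIES E) IMPLIES ((C OR E) IMPLIES B) = True IMPLIES False = False
F IMPLIES C = True IMPLIES False = False
(F IMPLIES C) IMPLIES B = False IMPLIES False = True
((C IMPLIES E) IMPLIES ((C OR E) IMPLIES B)) AND ((F IMPLIES C) IMPLIES B) = False AND True = False
B IMPLIES (((C IMPLIES E) IMPLIES ((C OR E) IMPLIES B)) AND ((F IMPLIES C) IMPLIES B)) = False IMPLIES False = True
NOT (B IMPLIES (((C IMPLIES E) IMPLIES ((C OR E) IMPLIES B)) AND ((F IMPLIES C) IMPLIES B))) = NOT True = False
NOT NOT (B IMPLIES (((C IMPLIES E) IMPLIES ((C OR E) IMPLIES B)) AND ((F IMPLIES C) IMPLIES B))) = NOT False = True
((((B IMPLIES F) IMPLIES NOT (B OR (E IMPLIES C))) IMPLIES E) OR (B IMPLIES E)) IMPLIES NOT NOT (B IMPLIES (((C IMPLIES E) IMPLIES ((C OR E) IMPLIES B)) AND ((F IMPLIES C) IMPLIES B))) = True IMPLIES True = True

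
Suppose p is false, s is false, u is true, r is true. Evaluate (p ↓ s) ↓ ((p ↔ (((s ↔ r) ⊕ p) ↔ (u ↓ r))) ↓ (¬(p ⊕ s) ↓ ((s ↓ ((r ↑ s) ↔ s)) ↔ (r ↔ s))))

p ↓ s = F ↓ F = T
s ↔ r = F ↔ T = F
(s ↔ r) ⊕ p = F ⊕ F = F
u ↓ r = T ↓ T = F
((s ↔ r) ⊕ p) ↔ (u ↓ r) = F ↔ F = T
p ↔ (((s ↔ r) ⊕ p) ↔ (u ↓ r)) = F ↔ T = F
p ⊕ s = F ⊕ F = F
¬(p ⊕ s) = ¬F = T
r ↑ s = T ↑ F = T
(r ↑ s) ↔ s = T ↔ F = F
s ↓ ((r ↑ s) ↔ s) = F ↓ F = T
r ↔ s = T ↔ F = F
(s ↓ ((r ↑ s) ↔ s)) ↔ (r ↔ s) = T ↔ F = F
¬(p ⊕ s) ↓ ((s ↓ ((r ↑ s) ↔ s)) ↔ (r ↔ s)) = T ↓ F = F
(p ↔ (((s ↔ r) ⊕ p) ↔ (u ↓ r))) ↓ (¬(p ⊕ s) ↓ ((s ↓ ((r ↑ s) ↔ s)) ↔ (r ↔ s))) = F ↓ F = T
(p ↓ s) ↓ ((p ↔ (((s ↔ r) ⊕ p) ↔ (u ↓ r))) ↓ (¬(p ⊕ s) ↓ ((s ↓ ((r ↑ s) ↔ s)) ↔ (r ↔ s)))) = T ↓ T = F

F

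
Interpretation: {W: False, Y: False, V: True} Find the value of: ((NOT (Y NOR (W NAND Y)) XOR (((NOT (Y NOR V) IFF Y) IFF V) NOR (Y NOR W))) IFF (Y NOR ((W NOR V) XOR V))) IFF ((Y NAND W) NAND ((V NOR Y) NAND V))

Substituting W=False, Y=False, V=True:
W NAND Y = False NAND False = True
Y NOR (W NAND Y) = False NOR True = False
NOT (Y NOR (W NAND Y)) = NOT False = True
Y NOR V = False NOR True = False
NOT (Y NOR V) = NOT False = True
NOT (Y NOR V) IFF Y = True IFF False = False
(NOT (Y NOR V) IFF Y) IFF V = False IFF True = False
Y NOR W = False NOR False = True
((NOT (Y NOR V) IFF Y) IFF V) NOR (Y NOR W) = False NOR True = False
NOT (Y NOR (W NAND Y)) XOR (((NOT (Y NOR V) IFF Y) IFF V) NOR (Y NOR W)) = True XOR False = True
W NOR V = False NOR True = False
(W NOR V) XOR V = False XOR True = True
Y NOR ((W NOR V) XOR V) = False NOR True = False
(NOT (Y NOR (W NAND Y)) XOR (((NOT (Y NOR V) IFF Y) IFF V) NOR (Y NOR W))) IFF (Y NOR ((W NOR V) XOR V)) = True IFF False = False
Y NAND W = False NAND False = True
V NOR Y = True NOR False = False
(V NOR Y) NAND V = False NAND True = True
(Y NAND W) NAND ((V NOR Y) NAND V) = True NAND True = False
((NOT (Y NOR (W NAND Y)) XOR (((NOT (Y NOR V) IFF Y) IFF V) NOR (Y NOR W))) IFF (Y NOR ((W NOR V) XOR V))) IFF ((Y NAND W) NAND ((V NOR Y) NAND V)) = False IFF False = True

True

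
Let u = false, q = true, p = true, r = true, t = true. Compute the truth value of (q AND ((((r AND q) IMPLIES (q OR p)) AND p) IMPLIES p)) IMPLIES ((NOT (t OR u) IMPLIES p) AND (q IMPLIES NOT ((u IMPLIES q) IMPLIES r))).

false

r AND q = true AND true = true
q OR p = true OR true = true
(r AND q) IMPLIES (q OR p) = true IMPLIES true = true
((r AND q) IMPLIES (q OR p)) AND p = true AND true = true
(((r AND q) IMPLIES (q OR p)) AND p) IMPLIES p = true IMPLIES true = true
q AND ((((r AND q) IMPLIES (q OR p)) AND p) IMPLIES p) = true AND true = true
t OR u = true OR false = true
NOT (t OR u) = NOT true = false
NOT (t OR u) IMPLIES p = false IMPLIES true = true
u IMPLIES q = false IMPLIES true = true
(u IMPLIES q) IMPLIES r = true IMPLIES true = true
NOT ((u IMPLIES q) IMPLIES r) = NOT true = false
q IMPLIES NOT ((u IMPLIES q) IMPLIES r) = true IMPLIES false = false
(NOT (t OR u) IMPLIES p) AND (q IMPLIES NOT ((u IMPLIES q) IMPLIES r)) = true AND false = false
(q AND ((((r AND q) IMPLIES (q OR p)) AND p) IMPLIES p)) IMPLIES ((NOT (t OR u) IMPLIES p) AND (q IMPLIES NOT ((u IMPLIES q) IMPLIES r))) = true IMPLIES false = false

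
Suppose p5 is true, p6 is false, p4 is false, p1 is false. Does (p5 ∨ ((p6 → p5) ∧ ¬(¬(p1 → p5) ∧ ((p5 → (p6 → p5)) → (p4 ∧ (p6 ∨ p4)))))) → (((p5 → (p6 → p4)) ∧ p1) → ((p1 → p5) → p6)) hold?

T

p6 → p5 = F → T = T
p1 → p5 = F → T = T
¬(p1 → p5) = ¬T = F
p6 → p5 = F → T = T
p5 → (p6 → p5) = T → T = T
p6 ∨ p4 = F ∨ F = F
p4 ∧ (p6 ∨ p4) = F ∧ F = F
(p5 → (p6 → p5)) → (p4 ∧ (p6 ∨ p4)) = T → F = F
¬(p1 → p5) ∧ ((p5 → (p6 → p5)) → (p4 ∧ (p6 ∨ p4))) = F ∧ F = F
¬(¬(p1 → p5) ∧ ((p5 → (p6 → p5)) → (p4 ∧ (p6 ∨ p4)))) = ¬F = T
(p6 → p5) ∧ ¬(¬(p1 → p5) ∧ ((p5 → (p6 → p5)) → (p4 ∧ (p6 ∨ p4)))) = T ∧ T = T
p5 ∨ ((p6 → p5) ∧ ¬(¬(p1 → p5) ∧ ((p5 → (p6 → p5)) → (p4 ∧ (p6 ∨ p4))))) = T ∨ T = T
p6 → p4 = F → F = T
p5 → (p6 → p4) = T → T = T
(p5 → (p6 → p4)) ∧ p1 = T ∧ F = F
p1 → p5 = F → T = T
(p1 → p5) → p6 = T → F = F
((p5 → (p6 → p4)) ∧ p1) → ((p1 → p5) → p6) = F → F = T
(p5 ∨ ((p6 → p5) ∧ ¬(¬(p1 → p5) ∧ ((p5 → (p6 → p5)) → (p4 ∧ (p6 ∨ p4)))))) → (((p5 → (p6 → p4)) ∧ p1) → ((p1 → p5) → p6)) = T → T = T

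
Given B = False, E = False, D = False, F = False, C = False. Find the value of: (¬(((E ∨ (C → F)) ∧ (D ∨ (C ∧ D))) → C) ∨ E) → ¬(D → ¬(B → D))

True

C → F = False → False = True
E ∨ (C → F) = False ∨ True = True
C ∧ D = False ∧ False = False
D ∨ (C ∧ D) = False ∨ False = False
(E ∨ (C → F)) ∧ (D ∨ (C ∧ D)) = True ∧ False = False
((E ∨ (C → F)) ∧ (D ∨ (C ∧ D))) → C = False → False = True
¬(((E ∨ (C → F)) ∧ (D ∨ (C ∧ D))) → C) = ¬True = False
¬(((E ∨ (C → F)) ∧ (D ∨ (C ∧ D))) → C) ∨ E = False ∨ False = False
B → D = False → False = True
¬(B → D) = ¬True = False
D → ¬(B → D) = False → False = True
¬(D → ¬(B → D)) = ¬True = False
(¬(((E ∨ (C → F)) ∧ (D ∨ (C ∧ D))) → C) ∨ E) → ¬(D → ¬(B → D)) = False → False = True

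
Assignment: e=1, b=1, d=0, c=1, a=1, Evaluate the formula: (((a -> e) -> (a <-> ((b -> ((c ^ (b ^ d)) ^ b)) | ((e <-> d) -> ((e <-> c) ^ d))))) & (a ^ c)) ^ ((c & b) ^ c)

0

a -> e = 1 -> 1 = 1
b ^ d = 1 ^ 0 = 1
c ^ (b ^ d) = 1 ^ 1 = 0
(c ^ (b ^ d)) ^ b = 0 ^ 1 = 1
b -> ((c ^ (b ^ d)) ^ b) = 1 -> 1 = 1
e <-> d = 1 <-> 0 = 0
e <-> c = 1 <-> 1 = 1
(e <-> c) ^ d = 1 ^ 0 = 1
(e <-> d) -> ((e <-> c) ^ d) = 0 -> 1 = 1
(b -> ((c ^ (b ^ d)) ^ b)) | ((e <-> d) -> ((e <-> c) ^ d)) = 1 | 1 = 1
a <-> ((b -> ((c ^ (b ^ d)) ^ b)) | ((e <-> d) -> ((e <-> c) ^ d))) = 1 <-> 1 = 1
(a -> e) -> (a <-> ((b -> ((c ^ (b ^ d)) ^ b)) | ((e <-> d) -> ((e <-> c) ^ d)))) = 1 -> 1 = 1
a ^ c = 1 ^ 1 = 0
((a -> e) -> (a <-> ((b -> ((c ^ (b ^ d)) ^ b)) | ((e <-> d) -> ((e <-> c) ^ d))))) & (a ^ c) = 1 & 0 = 0
c & b = 1 & 1 = 1
(c & b) ^ c = 1 ^ 1 = 0
(((a -> e) -> (a <-> ((b -> ((c ^ (b ^ d)) ^ b)) | ((e <-> d) -> ((e <-> c) ^ d))))) & (a ^ c)) ^ ((c & b) ^ c) = 0 ^ 0 = 0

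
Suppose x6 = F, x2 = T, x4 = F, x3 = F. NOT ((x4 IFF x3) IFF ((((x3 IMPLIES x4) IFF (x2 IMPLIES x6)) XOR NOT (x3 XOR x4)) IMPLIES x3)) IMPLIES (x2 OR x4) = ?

x4 IFF x3 = F IFF F = T
x3 IMPLIES x4 = F IMPLIES F = T
x2 IMPLIES x6 = T IMPLIES F = F
(x3 IMPLIES x4) IFF (x2 IMPLIES x6) = T IFF F = F
x3 XOR x4 = F XOR F = F
NOT (x3 XOR x4) = NOT F = T
((x3 IMPLIES x4) IFF (x2 IMPLIES x6)) XOR NOT (x3 XOR x4) = F XOR T = T
(((x3 IMPLIES x4) IFF (x2 IMPLIES x6)) XOR NOT (x3 XOR x4)) IMPLIES x3 = T IMPLIES F = F
(x4 IFF x3) IFF ((((x3 IMPLIES x4) IFF (x2 IMPLIES x6)) XOR NOT (x3 XOR x4)) IMPLIES x3) = T IFF F = F
NOT ((x4 IFF x3) IFF ((((x3 IMPLIES x4) IFF (x2 IMPLIES x6)) XOR NOT (x3 XOR x4)) IMPLIES x3)) = NOT F = T
x2 OR x4 = T OR F = T
NOT ((x4 IFF x3) IFF ((((x3 IMPLIES x4) IFF (x2 IMPLIES x6)) XOR NOT (x3 XOR x4)) IMPLIES x3)) IMPLIES (x2 OR x4) = T IMPLIES T = T

T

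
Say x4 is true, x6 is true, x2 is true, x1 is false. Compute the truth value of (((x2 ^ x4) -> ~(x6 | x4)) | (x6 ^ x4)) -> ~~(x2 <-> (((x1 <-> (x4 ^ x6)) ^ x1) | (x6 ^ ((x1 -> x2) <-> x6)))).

Substituting x4=T, x6=T, x2=T, x1=F:
x2 ^ x4 = T ^ T = F
x6 | x4 = T | T = T
~(x6 | x4) = ~T = F
(x2 ^ x4) -> ~(x6 | x4) = F -> F = T
x6 ^ x4 = T ^ T = F
((x2 ^ x4) -> ~(x6 | x4)) | (x6 ^ x4) = T | F = T
x4 ^ x6 = T ^ T = F
x1 <-> (x4 ^ x6) = F <-> F = T
(x1 <-> (x4 ^ x6)) ^ x1 = T ^ F = T
x1 -> x2 = F -> T = T
(x1 -> x2) <-> x6 = T <-> T = T
x6 ^ ((x1 -> x2) <-> x6) = T ^ T = F
((x1 <-> (x4 ^ x6)) ^ x1) | (x6 ^ ((x1 -> x2) <-> x6)) = T | F = T
x2 <-> (((x1 <-> (x4 ^ x6)) ^ x1) | (x6 ^ ((x1 -> x2) <-> x6))) = T <-> T = T
~(x2 <-> (((x1 <-> (x4 ^ x6)) ^ x1) | (x6 ^ ((x1 -> x2) <-> x6)))) = ~T = F
~~(x2 <-> (((x1 <-> (x4 ^ x6)) ^ x1) | (x6 ^ ((x1 -> x2) <-> x6)))) = ~F = T
(((x2 ^ x4) -> ~(x6 | x4)) | (x6 ^ x4)) -> ~~(x2 <-> (((x1 <-> (x4 ^ x6)) ^ x1) | (x6 ^ ((x1 -> x2) <-> x6)))) = T -> T = T

T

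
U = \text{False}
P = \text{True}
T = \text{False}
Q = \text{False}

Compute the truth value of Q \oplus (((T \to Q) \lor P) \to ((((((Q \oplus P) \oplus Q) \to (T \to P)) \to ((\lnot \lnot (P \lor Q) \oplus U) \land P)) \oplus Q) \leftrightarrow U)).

T \to Q = \text{False} \to \text{False} = \text{True}
(T \to Q) \lor P = \text{True} \lor \text{True} = \text{True}
Q \oplus P = \text{False} \oplus \text{True} = \text{True}
(Q \oplus P) \oplus Q = \text{True} \oplus \text{False} = \text{True}
T \to P = \text{False} \to \text{True} = \text{True}
((Q \oplus P) \oplus Q) \to (T \to P) = \text{True} \to \text{True} = \text{True}
P \lor Q = \text{True} \lor \text{False} = \text{True}
\lnot (P \lor Q) = \lnot \text{True} = \text{False}
\lnot \lnot (P \lor Q) = \lnot \text{False} = \text{True}
\lnot \lnot (P \lor Q) \oplus U = \text{True} \oplus \text{False} = \text{True}
(\lnot \lnot (P \lor Q) \oplus U) \land P = \text{True} \land \text{True} = \text{True}
(((Q \oplus P) \oplus Q) \to (T \to P)) \to ((\lnot \lnot (P \lor Q) \oplus U) \land P) = \text{True} \to \text{True} = \text{True}
((((Q \oplus P) \oplus Q) \to (T \to P)) \to ((\lnot \lnot (P \lor Q) \oplus U) \land P)) \oplus Q = \text{True} \oplus \text{False} = \text{True}
(((((Q \oplus P) \oplus Q) \to (T \to P)) \to ((\lnot \lnot (P \lor Q) \oplus U) \land P)) \oplus Q) \leftrightarrow U = \text{True} \leftrightarrow \text{False} = \text{False}
((T \to Q) \lor P) \to ((((((Q \oplus P) \oplus Q) \to (T \to P)) \to ((\lnot \lnot (P \lor Q) \oplus U) \land P)) \oplus Q) \leftrightarrow U) = \text{True} \to \text{False} = \text{False}
Q \oplus (((T \to Q) \lor P) \to ((((((Q \oplus P) \oplus Q) \to (T \to P)) \to ((\lnot \lnot (P \lor Q) \oplus U) \land P)) \oplus Q) \leftrightarrow U)) = \text{False} \oplus \text{False} = \text{False}

\text{False}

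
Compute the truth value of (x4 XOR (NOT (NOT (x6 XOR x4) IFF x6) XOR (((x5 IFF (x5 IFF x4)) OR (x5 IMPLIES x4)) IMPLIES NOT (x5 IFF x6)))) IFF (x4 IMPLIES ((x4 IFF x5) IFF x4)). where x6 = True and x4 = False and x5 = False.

False

x6 XOR x4 = True XOR False = True
NOT (x6 XOR x4) = NOT True = False
NOT (x6 XOR x4) IFF x6 = False IFF True = False
NOT (NOT (x6 XOR x4) IFF x6) = NOT False = True
x5 IFF x4 = False IFF False = True
x5 IFF (x5 IFF x4) = False IFF True = False
x5 IMPLIES x4 = False IMPLIES False = True
(x5 IFF (x5 IFF x4)) OR (x5 IMPLIES x4) = False OR True = True
x5 IFF x6 = False IFF True = False
NOT (x5 IFF x6) = NOT False = True
((x5 IFF (x5 IFF x4)) OR (x5 IMPLIES x4)) IMPLIES NOT (x5 IFF x6) = True IMPLIES True = True
NOT (NOT (x6 XOR x4) IFF x6) XOR (((x5 IFF (x5 IFF x4)) OR (x5 IMPLIES x4)) IMPLIES NOT (x5 IFF x6)) = True XOR True = False
x4 XOR (NOT (NOT (x6 XOR x4) IFF x6) XOR (((x5 IFF (x5 IFF x4)) OR (x5 IMPLIES x4)) IMPLIES NOT (x5 IFF x6))) = False XOR False = False
x4 IFF x5 = False IFF False = True
(x4 IFF x5) IFF x4 = True IFF False = False
x4 IMPLIES ((x4 IFF x5) IFF x4) = False IMPLIES False = True
(x4 XOR (NOT (NOT (x6 XOR x4) IFF x6) XOR (((x5 IFF (x5 IFF x4)) OR (x5 IMPLIES x4)) IMPLIES NOT (x5 IFF x6)))) IFF (x4 IMPLIES ((x4 IFF x5) IFF x4)) = False IFF True = False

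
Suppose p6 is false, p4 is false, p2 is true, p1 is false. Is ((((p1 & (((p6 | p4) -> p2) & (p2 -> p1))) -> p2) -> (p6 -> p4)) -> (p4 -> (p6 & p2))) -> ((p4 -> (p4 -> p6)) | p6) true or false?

p6 | p4 = False | False = False
(p6 | p4) -> p2 = False -> True = True
p2 -> p1 = True -> False = False
((p6 | p4) -> p2) & (p2 -> p1) = True & False = False
p1 & (((p6 | p4) -> p2) & (p2 -> p1)) = False & False = False
(p1 & (((p6 | p4) -> p2) & (p2 -> p1))) -> p2 = False -> True = True
p6 -> p4 = False -> False = True
((p1 & (((p6 | p4) -> p2) & (p2 -> p1))) -> p2) -> (p6 -> p4) = True -> True = True
p6 & p2 = False & True = False
p4 -> (p6 & p2) = False -> False = True
(((p1 & (((p6 | p4) -> p2) & (p2 -> p1))) -> p2) -> (p6 -> p4)) -> (p4 -> (p6 & p2)) = True -> True = True
p4 -> p6 = False -> False = True
p4 -> (p4 -> p6) = False -> True = True
(p4 -> (p4 -> p6)) | p6 = True | False = True
((((p1 & (((p6 | p4) -> p2) & (p2 -> p1))) -> p2) -> (p6 -> p4)) -> (p4 -> (p6 & p2))) -> ((p4 -> (p4 -> p6)) | p6) = True -> True = True

True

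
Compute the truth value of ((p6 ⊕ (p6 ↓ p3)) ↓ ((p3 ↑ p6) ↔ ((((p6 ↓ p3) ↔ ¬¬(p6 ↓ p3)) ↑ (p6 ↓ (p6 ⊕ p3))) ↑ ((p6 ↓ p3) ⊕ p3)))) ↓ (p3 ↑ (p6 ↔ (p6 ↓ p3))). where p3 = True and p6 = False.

False

p6 ↓ p3 = False ↓ True = False
p6 ⊕ (p6 ↓ p3) = False ⊕ False = False
p3 ↑ p6 = True ↑ False = True
p6 ↓ p3 = False ↓ True = False
p6 ↓ p3 = False ↓ True = False
¬(p6 ↓ p3) = ¬False = True
¬¬(p6 ↓ p3) = ¬True = False
(p6 ↓ p3) ↔ ¬¬(p6 ↓ p3) = False ↔ False = True
p6 ⊕ p3 = False ⊕ True = True
p6 ↓ (p6 ⊕ p3) = False ↓ True = False
((p6 ↓ p3) ↔ ¬¬(p6 ↓ p3)) ↑ (p6 ↓ (p6 ⊕ p3)) = True ↑ False = True
p6 ↓ p3 = False ↓ True = False
(p6 ↓ p3) ⊕ p3 = False ⊕ True = True
(((p6 ↓ p3) ↔ ¬¬(p6 ↓ p3)) ↑ (p6 ↓ (p6 ⊕ p3))) ↑ ((p6 ↓ p3) ⊕ p3) = True ↑ True = False
(p3 ↑ p6) ↔ ((((p6 ↓ p3) ↔ ¬¬(p6 ↓ p3)) ↑ (p6 ↓ (p6 ⊕ p3))) ↑ ((p6 ↓ p3) ⊕ p3)) = True ↔ False = False
(p6 ⊕ (p6 ↓ p3)) ↓ ((p3 ↑ p6) ↔ ((((p6 ↓ p3) ↔ ¬¬(p6 ↓ p3)) ↑ (p6 ↓ (p6 ⊕ p3))) ↑ ((p6 ↓ p3) ⊕ p3))) = False ↓ False = True
p6 ↓ p3 = False ↓ True = False
p6 ↔ (p6 ↓ p3) = False ↔ False = True
p3 ↑ (p6 ↔ (p6 ↓ p3)) = True ↑ True = False
((p6 ⊕ (p6 ↓ p3)) ↓ ((p3 ↑ p6) ↔ ((((p6 ↓ p3) ↔ ¬¬(p6 ↓ p3)) ↑ (p6 ↓ (p6 ⊕ p3))) ↑ ((p6 ↓ p3) ⊕ p3)))) ↓ (p3 ↑ (p6 ↔ (p6 ↓ p3))) = True ↓ False = False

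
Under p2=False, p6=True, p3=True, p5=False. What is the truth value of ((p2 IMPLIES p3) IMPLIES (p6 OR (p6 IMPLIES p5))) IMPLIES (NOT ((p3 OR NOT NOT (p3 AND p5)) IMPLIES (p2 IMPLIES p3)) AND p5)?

p2 IMPLIES p3 = False IMPLIES True = True
p6 IMPLIES p5 = True IMPLIES False = False
p6 OR (p6 IMPLIES p5) = True OR False = True
(p2 IMPLIES p3) IMPLIES (p6 OR (p6 IMPLIES p5)) = True IMPLIES True = True
p3 AND p5 = True AND False = False
NOT (p3 AND p5) = NOT False = True
NOT NOT (p3 AND p5) = NOT True = False
p3 OR NOT NOT (p3 AND p5) = True OR False = True
p2 IMPLIES p3 = False IMPLIES True = True
(p3 OR NOT NOT (p3 AND p5)) IMPLIES (p2 IMPLIES p3) = True IMPLIES True = True
NOT ((p3 OR NOT NOT (p3 AND p5)) IMPLIES (p2 IMPLIES p3)) = NOT True = False
NOT ((p3 OR NOT NOT (p3 AND p5)) IMPLIES (p2 IMPLIES p3)) AND p5 = False AND False = False
((p2 IMPLIES p3) IMPLIES (p6 OR (p6 IMPLIES p5))) IMPLIES (NOT ((p3 OR NOT NOT (p3 AND p5)) IMPLIES (p2 IMPLIES p3)) AND p5) = True IMPLIES False = False

False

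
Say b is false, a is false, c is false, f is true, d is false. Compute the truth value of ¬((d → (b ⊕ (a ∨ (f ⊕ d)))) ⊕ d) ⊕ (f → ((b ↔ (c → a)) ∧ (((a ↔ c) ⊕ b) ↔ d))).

False

f ⊕ d = True ⊕ False = True
a ∨ (f ⊕ d) = False ∨ True = True
b ⊕ (a ∨ (f ⊕ d)) = False ⊕ True = True
d → (b ⊕ (a ∨ (f ⊕ d))) = False → True = True
(d → (b ⊕ (a ∨ (f ⊕ d)))) ⊕ d = True ⊕ False = True
¬((d → (b ⊕ (a ∨ (f ⊕ d)))) ⊕ d) = ¬True = False
c → a = False → False = True
b ↔ (c → a) = False ↔ True = False
a ↔ c = False ↔ False = True
(a ↔ c) ⊕ b = True ⊕ False = True
((a ↔ c) ⊕ b) ↔ d = True ↔ False = False
(b ↔ (c → a)) ∧ (((a ↔ c) ⊕ b) ↔ d) = False ∧ False = False
f → ((b ↔ (c → a)) ∧ (((a ↔ c) ⊕ b) ↔ d)) = True → False = False
¬((d → (b ⊕ (a ∨ (f ⊕ d)))) ⊕ d) ⊕ (f → ((b ↔ (c → a)) ∧ (((a ↔ c) ⊕ b) ↔ d))) = False ⊕ False = False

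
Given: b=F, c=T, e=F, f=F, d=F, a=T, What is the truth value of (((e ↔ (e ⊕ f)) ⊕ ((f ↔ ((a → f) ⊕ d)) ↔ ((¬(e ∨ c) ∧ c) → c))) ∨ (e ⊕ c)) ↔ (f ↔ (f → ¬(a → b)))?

e ⊕ f = F ⊕ F = F
e ↔ (e ⊕ f) = F ↔ F = T
a → f = T → F = F
(a → f) ⊕ d = F ⊕ F = F
f ↔ ((a → f) ⊕ d) = F ↔ F = T
e ∨ c = F ∨ T = T
¬(e ∨ c) = ¬T = F
¬(e ∨ c) ∧ c = F ∧ T = F
(¬(e ∨ c) ∧ c) → c = F → T = T
(f ↔ ((a → f) ⊕ d)) ↔ ((¬(e ∨ c) ∧ c) → c) = T ↔ T = T
(e ↔ (e ⊕ f)) ⊕ ((f ↔ ((a → f) ⊕ d)) ↔ ((¬(e ∨ c) ∧ c) → c)) = T ⊕ T = F
e ⊕ c = F ⊕ T = T
((e ↔ (e ⊕ f)) ⊕ ((f ↔ ((a → f) ⊕ d)) ↔ ((¬(e ∨ c) ∧ c) → c))) ∨ (e ⊕ c) = F ∨ T = T
a → b = T → F = F
¬(a → b) = ¬F = T
f → ¬(a → b) = F → T = T
f ↔ (f → ¬(a → b)) = F ↔ T = F
(((e ↔ (e ⊕ f)) ⊕ ((f ↔ ((a → f) ⊕ d)) ↔ ((¬(e ∨ c) ∧ c) → c))) ∨ (e ⊕ c)) ↔ (f ↔ (f → ¬(a → b))) = T ↔ F = F

F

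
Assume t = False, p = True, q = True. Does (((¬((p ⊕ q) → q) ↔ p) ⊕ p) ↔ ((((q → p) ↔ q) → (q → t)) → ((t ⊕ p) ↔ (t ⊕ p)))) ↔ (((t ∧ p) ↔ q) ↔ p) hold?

Substituting t=False, p=True, q=True:
p ⊕ q = True ⊕ True = False
(p ⊕ q) → q = False → True = True
¬((p ⊕ q) → q) = ¬True = False
¬((p ⊕ q) → q) ↔ p = False ↔ True = False
(¬((p ⊕ q) → q) ↔ p) ⊕ p = False ⊕ True = True
q → p = True → True = True
(q → p) ↔ q = True ↔ True = True
q → t = True → False = False
((q → p) ↔ q) → (q → t) = True → False = False
t ⊕ p = False ⊕ True = True
t ⊕ p = False ⊕ True = True
(t ⊕ p) ↔ (t ⊕ p) = True ↔ True = True
(((q → p) ↔ q) → (q → t)) → ((t ⊕ p) ↔ (t ⊕ p)) = False → True = True
((¬((p ⊕ q) → q) ↔ p) ⊕ p) ↔ ((((q → p) ↔ q) → (q → t)) → ((t ⊕ p) ↔ (t ⊕ p))) = True ↔ True = True
t ∧ p = False ∧ True = False
(t ∧ p) ↔ q = False ↔ True = False
((t ∧ p) ↔ q) ↔ p = False ↔ True = False
(((¬((p ⊕ q) → q) ↔ p) ⊕ p) ↔ ((((q → p) ↔ q) → (q → t)) → ((t ⊕ p) ↔ (t ⊕ p)))) ↔ (((t ∧ p) ↔ q) ↔ p) = True ↔ False = False

False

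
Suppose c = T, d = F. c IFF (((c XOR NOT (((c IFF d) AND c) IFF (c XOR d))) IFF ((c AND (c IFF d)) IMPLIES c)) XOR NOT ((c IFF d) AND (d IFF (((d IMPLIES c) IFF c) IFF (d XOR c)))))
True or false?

T

c IFF d = T IFF F = F
(c IFF d) AND c = F AND T = F
c XOR d = T XOR F = T
((c IFF d) AND c) IFF (c XOR d) = F IFF T = F
NOT (((c IFF d) AND c) IFF (c XOR d)) = NOT F = T
c XOR NOT (((c IFF d) AND c) IFF (c XOR d)) = T XOR T = F
c IFF d = T IFF F = F
c AND (c IFF d) = T AND F = F
(c AND (c IFF d)) IMPLIES c = F IMPLIES T = T
(c XOR NOT (((c IFF d) AND c) IFF (c XOR d))) IFF ((c AND (c IFF d)) IMPLIES c) = F IFF T = F
c IFF d = T IFF F = F
d IMPLIES c = F IMPLIES T = T
(d IMPLIES c) IFF c = T IFF T = T
d XOR c = F XOR T = T
((d IMPLIES c) IFF c) IFF (d XOR c) = T IFF T = T
d IFF (((d IMPLIES c) IFF c) IFF (d XOR c)) = F IFF T = F
(c IFF d) AND (d IFF (((d IMPLIES c) IFF c) IFF (d XOR c))) = F AND F = F
NOT ((c IFF d) AND (d IFF (((d IMPLIES c) IFF c) IFF (d XOR c)))) = NOT F = T
((c XOR NOT (((c IFF d) AND c) IFF (c XOR d))) IFF ((c AND (c IFF d)) IMPLIES c)) XOR NOT ((c IFF d) AND (d IFF (((d IMPLIES c) IFF c) IFF (d XOR c)))) = F XOR T = T
c IFF (((c XOR NOT (((c IFF d) AND c) IFF (c XOR d))) IFF ((c AND (c IFF d)) IMPLIES c)) XOR NOT ((c IFF d) AND (d IFF (((d IMPLIES c) IFF c) IFF (d XOR c))))) = T IFF T = T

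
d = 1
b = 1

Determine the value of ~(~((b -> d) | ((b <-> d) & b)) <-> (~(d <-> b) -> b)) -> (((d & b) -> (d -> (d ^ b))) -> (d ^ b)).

1

b -> d = 1 -> 1 = 1
b <-> d = 1 <-> 1 = 1
(b <-> d) & b = 1 & 1 = 1
(b -> d) | ((b <-> d) & b) = 1 | 1 = 1
~((b -> d) | ((b <-> d) & b)) = ~1 = 0
d <-> b = 1 <-> 1 = 1
~(d <-> b) = ~1 = 0
~(d <-> b) -> b = 0 -> 1 = 1
~((b -> d) | ((b <-> d) & b)) <-> (~(d <-> b) -> b) = 0 <-> 1 = 0
~(~((b -> d) | ((b <-> d) & b)) <-> (~(d <-> b) -> b)) = ~0 = 1
d & b = 1 & 1 = 1
d ^ b = 1 ^ 1 = 0
d -> (d ^ b) = 1 -> 0 = 0
(d & b) -> (d -> (d ^ b)) = 1 -> 0 = 0
d ^ b = 1 ^ 1 = 0
((d & b) -> (d -> (d ^ b))) -> (d ^ b) = 0 -> 0 = 1
~(~((b -> d) | ((b <-> d) & b)) <-> (~(d <-> b) -> b)) -> (((d & b) -> (d -> (d ^ b))) -> (d ^ b)) = 1 -> 1 = 1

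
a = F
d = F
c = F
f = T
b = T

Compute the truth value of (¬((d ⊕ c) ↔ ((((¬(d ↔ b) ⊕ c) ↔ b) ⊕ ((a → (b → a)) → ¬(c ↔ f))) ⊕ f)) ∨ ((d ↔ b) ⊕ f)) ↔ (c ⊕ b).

d ⊕ c = F ⊕ F = F
d ↔ b = F ↔ T = F
¬(d ↔ b) = ¬F = T
¬(d ↔ b) ⊕ c = T ⊕ F = T
(¬(d ↔ b) ⊕ c) ↔ b = T ↔ T = T
b → a = T → F = F
a → (b → a) = F → F = T
c ↔ f = F ↔ T = F
¬(c ↔ f) = ¬F = T
(a → (b → a)) → ¬(c ↔ f) = T → T = T
((¬(d ↔ b) ⊕ c) ↔ b) ⊕ ((a → (b → a)) → ¬(c ↔ f)) = T ⊕ T = F
(((¬(d ↔ b) ⊕ c) ↔ b) ⊕ ((a → (b → a)) → ¬(c ↔ f))) ⊕ f = F ⊕ T = T
(d ⊕ c) ↔ ((((¬(d ↔ b) ⊕ c) ↔ b) ⊕ ((a → (b → a)) → ¬(c ↔ f))) ⊕ f) = F ↔ T = F
¬((d ⊕ c) ↔ ((((¬(d ↔ b) ⊕ c) ↔ b) ⊕ ((a → (b → a)) → ¬(c ↔ f))) ⊕ f)) = ¬F = T
d ↔ b = F ↔ T = F
(d ↔ b) ⊕ f = F ⊕ T = T
¬((d ⊕ c) ↔ ((((¬(d ↔ b) ⊕ c) ↔ b) ⊕ ((a → (b → a)) → ¬(c ↔ f))) ⊕ f)) ∨ ((d ↔ b) ⊕ f) = T ∨ T = T
c ⊕ b = F ⊕ T = T
(¬((d ⊕ c) ↔ ((((¬(d ↔ b) ⊕ c) ↔ b) ⊕ ((a → (b → a)) → ¬(c ↔ f))) ⊕ f)) ∨ ((d ↔ b) ⊕ f)) ↔ (c ⊕ b) = T ↔ T = T

T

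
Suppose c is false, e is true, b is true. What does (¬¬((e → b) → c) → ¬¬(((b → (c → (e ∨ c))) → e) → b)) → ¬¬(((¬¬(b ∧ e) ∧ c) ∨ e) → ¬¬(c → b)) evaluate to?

True

e → b = True → True = True
(e → b) → c = True → False = False
¬((e → b) → c) = ¬False = True
¬¬((e → b) → c) = ¬True = False
e ∨ c = True ∨ False = True
c → (e ∨ c) = False → True = True
b → (c → (e ∨ c)) = True → True = True
(b → (c → (e ∨ c))) → e = True → True = True
((b → (c → (e ∨ c))) → e) → b = True → True = True
¬(((b → (c → (e ∨ c))) → e) → b) = ¬True = False
¬¬(((b → (c → (e ∨ c))) → e) → b) = ¬False = True
¬¬((e → b) → c) → ¬¬(((b → (c → (e ∨ c))) → e) → b) = False → True = True
b ∧ e = True ∧ True = True
¬(b ∧ e) = ¬True = False
¬¬(b ∧ e) = ¬False = True
¬¬(b ∧ e) ∧ c = True ∧ False = False
(¬¬(b ∧ e) ∧ c) ∨ e = False ∨ True = True
c → b = False → True = True
¬(c → b) = ¬True = False
¬¬(c → b) = ¬False = True
((¬¬(b ∧ e) ∧ c) ∨ e) → ¬¬(c → b) = True → True = True
¬(((¬¬(b ∧ e) ∧ c) ∨ e) → ¬¬(c → b)) = ¬True = False
¬¬(((¬¬(b ∧ e) ∧ c) ∨ e) → ¬¬(c → b)) = ¬False = True
(¬¬((e → b) → c) → ¬¬(((b → (c → (e ∨ c))) → e) → b)) → ¬¬(((¬¬(b ∧ e) ∧ c) ∨ e) → ¬¬(c → b)) = True → True = True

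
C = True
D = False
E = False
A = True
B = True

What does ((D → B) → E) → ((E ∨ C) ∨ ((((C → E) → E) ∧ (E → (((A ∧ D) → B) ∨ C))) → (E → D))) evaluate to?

True

D → B = False → True = True
(D → B) → E = True → False = False
E ∨ C = False ∨ True = True
C → E = True → False = False
(C → E) → E = False → False = True
A ∧ D = True ∧ False = False
(A ∧ D) → B = False → True = True
((A ∧ D) → B) ∨ C = True ∨ True = True
E → (((A ∧ D) → B) ∨ C) = False → True = True
((C → E) → E) ∧ (E → (((A ∧ D) → B) ∨ C)) = True ∧ True = True
E → D = False → False = True
(((C → E) → E) ∧ (E → (((A ∧ D) → B) ∨ C))) → (E → D) = True → True = True
(E ∨ C) ∨ ((((C → E) → E) ∧ (E → (((A ∧ D) → B) ∨ C))) → (E → D)) = True ∨ True = True
((D → B) → E) → ((E ∨ C) ∨ ((((C → E) → E) ∧ (E → (((A ∧ D) → B) ∨ C))) → (E → D))) = False → True = True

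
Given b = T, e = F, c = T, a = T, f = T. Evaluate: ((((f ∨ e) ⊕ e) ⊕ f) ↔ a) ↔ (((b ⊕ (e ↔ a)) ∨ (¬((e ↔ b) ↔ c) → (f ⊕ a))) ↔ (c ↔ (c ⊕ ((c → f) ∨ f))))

T

Substituting b=T, e=F, c=T, a=T, f=T:
f ∨ e = T ∨ F = T
(f ∨ e) ⊕ e = T ⊕ F = T
((f ∨ e) ⊕ e) ⊕ f = T ⊕ T = F
(((f ∨ e) ⊕ e) ⊕ f) ↔ a = F ↔ T = F
e ↔ a = F ↔ T = F
b ⊕ (e ↔ a) = T ⊕ F = T
e ↔ b = F ↔ T = F
(e ↔ b) ↔ c = F ↔ T = F
¬((e ↔ b) ↔ c) = ¬F = T
f ⊕ a = T ⊕ T = F
¬((e ↔ b) ↔ c) → (f ⊕ a) = T → F = F
(b ⊕ (e ↔ a)) ∨ (¬((e ↔ b) ↔ c) → (f ⊕ a)) = T ∨ F = T
c → f = T → T = T
(c → f) ∨ f = T ∨ T = T
c ⊕ ((c → f) ∨ f) = T ⊕ T = F
c ↔ (c ⊕ ((c → f) ∨ f)) = T ↔ F = F
((b ⊕ (e ↔ a)) ∨ (¬((e ↔ b) ↔ c) → (f ⊕ a))) ↔ (c ↔ (c ⊕ ((c → f) ∨ f))) = T ↔ F = F
((((f ∨ e) ⊕ e) ⊕ f) ↔ a) ↔ (((b ⊕ (e ↔ a)) ∨ (¬((e ↔ b) ↔ c) → (f ⊕ a))) ↔ (c ↔ (c ⊕ ((c → f) ∨ f)))) = F ↔ F = T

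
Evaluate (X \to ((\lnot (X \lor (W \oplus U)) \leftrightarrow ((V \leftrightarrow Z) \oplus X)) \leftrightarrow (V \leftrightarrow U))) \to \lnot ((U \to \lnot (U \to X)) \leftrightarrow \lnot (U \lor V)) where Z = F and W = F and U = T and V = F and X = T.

W \oplus U = F \oplus T = T
X \lor (W \oplus U) = T \lor T = T
\lnot (X \lor (W \oplus U)) = \lnot T = F
V \leftrightarrow Z = F \leftrightarrow F = T
(V \leftrightarrow Z) \oplus X = T \oplus T = F
\lnot (X \lor (W \oplus U)) \leftrightarrow ((V \leftrightarrow Z) \oplus X) = F \leftrightarrow F = T
V \leftrightarrow U = F \leftrightarrow T = F
(\lnot (X \lor (W \oplus U)) \leftrightarrow ((V \leftrightarrow Z) \oplus X)) \leftrightarrow (V \leftrightarrow U) = T \leftrightarrow F = F
X \to ((\lnot (X \lor (W \oplus U)) \leftrightarrow ((V \leftrightarrow Z) \oplus X)) \leftrightarrow (V \leftrightarrow U)) = T \to F = F
U \to X = T \to T = T
\lnot (U \to X) = \lnot T = F
U \to \lnot (U \to X) = T \to F = F
U \lor V = T \lor F = T
\lnot (U \lor V) = \lnot T = F
(U \to \lnot (U \to X)) \leftrightarrow \lnot (U \lor V) = F \leftrightarrow F = T
\lnot ((U \to \lnot (U \to X)) \leftrightarrow \lnot (U \lor V)) = \lnot T = F
(X \to ((\lnot (X \lor (W \oplus U)) \leftrightarrow ((V \leftrightarrow Z) \oplus X)) \leftrightarrow (V \leftrightarrow U))) \to \lnot ((U \to \lnot (U \to X)) \leftrightarrow \lnot (U \lor V)) = F \to F = T

T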